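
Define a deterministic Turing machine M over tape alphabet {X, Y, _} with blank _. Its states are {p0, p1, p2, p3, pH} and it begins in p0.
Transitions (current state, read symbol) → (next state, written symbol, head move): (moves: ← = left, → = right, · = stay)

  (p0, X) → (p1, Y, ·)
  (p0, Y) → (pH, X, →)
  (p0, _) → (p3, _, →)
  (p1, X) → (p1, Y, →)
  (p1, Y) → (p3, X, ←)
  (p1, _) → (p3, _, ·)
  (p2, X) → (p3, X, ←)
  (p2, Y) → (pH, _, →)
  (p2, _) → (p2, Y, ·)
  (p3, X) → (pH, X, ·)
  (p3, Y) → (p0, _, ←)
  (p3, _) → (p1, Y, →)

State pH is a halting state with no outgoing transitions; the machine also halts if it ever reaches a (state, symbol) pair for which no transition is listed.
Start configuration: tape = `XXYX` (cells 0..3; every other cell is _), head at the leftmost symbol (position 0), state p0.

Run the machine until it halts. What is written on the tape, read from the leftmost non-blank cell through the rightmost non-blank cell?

YX_XX

p0 | _[X]XYX   read X → write Y, move ·, go to p1
p1 | _[Y]XYX   read Y → write X, move ←, go to p3
p3 | [_]XXYX   read _ → write Y, move →, go to p1
p1 | Y[X]XYX   read X → write Y, move →, go to p1
p1 | YY[X]YX   read X → write Y, move →, go to p1
p1 | YYY[Y]X   read Y → write X, move ←, go to p3
p3 | YY[Y]XX   read Y → write _, move ←, go to p0
p0 | Y[Y]_XX   read Y → write X, move →, go to pH
pH | YX[_]XX
The non-blank tape span at halt is YX_XX.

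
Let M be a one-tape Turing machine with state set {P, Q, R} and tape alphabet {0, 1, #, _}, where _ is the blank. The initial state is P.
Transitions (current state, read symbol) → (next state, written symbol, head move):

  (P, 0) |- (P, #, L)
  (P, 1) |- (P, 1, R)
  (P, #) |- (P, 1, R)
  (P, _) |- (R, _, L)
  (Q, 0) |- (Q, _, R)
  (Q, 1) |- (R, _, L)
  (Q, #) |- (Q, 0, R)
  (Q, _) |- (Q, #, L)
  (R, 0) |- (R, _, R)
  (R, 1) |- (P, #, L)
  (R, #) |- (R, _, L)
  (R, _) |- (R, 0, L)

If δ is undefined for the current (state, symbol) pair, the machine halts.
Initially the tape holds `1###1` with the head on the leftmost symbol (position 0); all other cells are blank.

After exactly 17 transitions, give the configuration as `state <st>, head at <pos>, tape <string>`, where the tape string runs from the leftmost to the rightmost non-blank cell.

state P, head at 5, tape 11111

P | [1]###1_   read 1 → write 1, move R, go to P
P | 1[#]##1_   read # → write 1, move R, go to P
P | 11[#]#1_   read # → write 1, move R, go to P
P | 111[#]1_   read # → write 1, move R, go to P
P | 1111[1]_   read 1 → write 1, move R, go to P
P | 11111[_]   read _ → write _, move L, go to R
R | 1111[1]_   read 1 → write #, move L, go to P
P | 111[1]#_   read 1 → write 1, move R, go to P
P | 1111[#]_   read # → write 1, move R, go to P
P | 11111[_]   read _ → write _, move L, go to R
R | 1111[1]_   read 1 → write #, move L, go to P
P | 111[1]#_   read 1 → write 1, move R, go to P
P | 1111[#]_   read # → write 1, move R, go to P
P | 11111[_]   read _ → write _, move L, go to R
R | 1111[1]_   read 1 → write #, move L, go to P
P | 111[1]#_   read 1 → write 1, move R, go to P
P | 1111[#]_   read # → write 1, move R, go to P
P | 11111[_]
After 17 steps: state P, head at 5, tape 11111.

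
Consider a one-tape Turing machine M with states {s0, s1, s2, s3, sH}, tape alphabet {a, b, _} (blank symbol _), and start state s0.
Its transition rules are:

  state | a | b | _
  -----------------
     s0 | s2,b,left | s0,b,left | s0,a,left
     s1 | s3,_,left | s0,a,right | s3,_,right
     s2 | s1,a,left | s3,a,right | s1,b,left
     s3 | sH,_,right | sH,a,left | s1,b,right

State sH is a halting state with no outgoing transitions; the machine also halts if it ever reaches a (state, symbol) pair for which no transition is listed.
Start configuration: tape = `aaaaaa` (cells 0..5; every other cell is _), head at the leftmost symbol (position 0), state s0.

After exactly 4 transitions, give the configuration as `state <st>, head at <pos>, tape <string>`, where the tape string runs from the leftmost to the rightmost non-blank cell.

state sH, head at -2, tape abaaaaa

state=s0 head=0 tape=__[a]aaaaa   (s0,a)→(s2,b,left)
state=s2 head=-1 tape=_[_]baaaaa   (s2,_)→(s1,b,left)
state=s1 head=-2 tape=[_]bbaaaaa   (s1,_)→(s3,_,right)
state=s3 head=-1 tape=_[b]baaaaa   (s3,b)→(sH,a,left)
state=sH head=-2 tape=[_]abaaaaa
After 4 steps: state sH, head at -2, tape abaaaaa.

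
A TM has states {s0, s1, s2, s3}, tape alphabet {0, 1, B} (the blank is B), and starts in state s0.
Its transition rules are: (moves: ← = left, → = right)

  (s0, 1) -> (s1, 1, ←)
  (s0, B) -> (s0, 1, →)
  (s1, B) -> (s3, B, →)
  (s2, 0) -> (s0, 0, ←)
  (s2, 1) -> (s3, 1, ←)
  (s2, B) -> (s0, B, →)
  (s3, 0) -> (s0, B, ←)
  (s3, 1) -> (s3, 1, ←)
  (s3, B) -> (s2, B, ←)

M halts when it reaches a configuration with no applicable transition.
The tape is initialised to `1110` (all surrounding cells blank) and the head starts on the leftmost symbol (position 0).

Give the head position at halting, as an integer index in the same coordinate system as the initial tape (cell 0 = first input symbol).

-1

s0 | BB[1]110   read 1 → write 1, move ←, go to s1
s1 | B[B]1110   read B → write B, move →, go to s3
s3 | BB[1]110   read 1 → write 1, move ←, go to s3
s3 | B[B]1110   read B → write B, move ←, go to s2
s2 | [B]B1110   read B → write B, move →, go to s0
s0 | B[B]1110   read B → write 1, move →, go to s0
s0 | B1[1]110   read 1 → write 1, move ←, go to s1
s1 | B[1]1110
At halt the head is at cell -1.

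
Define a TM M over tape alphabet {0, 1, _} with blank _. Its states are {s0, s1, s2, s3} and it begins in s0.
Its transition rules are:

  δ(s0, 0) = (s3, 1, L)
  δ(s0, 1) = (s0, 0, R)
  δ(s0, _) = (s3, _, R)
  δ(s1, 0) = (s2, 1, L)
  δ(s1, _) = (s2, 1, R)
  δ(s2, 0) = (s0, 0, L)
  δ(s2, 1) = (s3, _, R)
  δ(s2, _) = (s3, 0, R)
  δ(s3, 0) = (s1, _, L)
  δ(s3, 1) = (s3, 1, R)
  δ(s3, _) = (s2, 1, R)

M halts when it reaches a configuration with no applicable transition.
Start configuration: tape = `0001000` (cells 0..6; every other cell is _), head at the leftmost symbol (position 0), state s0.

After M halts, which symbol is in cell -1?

s0 | _[0]001000   read 0 → write 1, move L, go to s3
s3 | [_]1001000   read _ → write 1, move R, go to s2
s2 | 1[1]001000   read 1 → write _, move R, go to s3
s3 | 1_[0]01000   read 0 → write _, move L, go to s1
s1 | 1[_]_01000   read _ → write 1, move R, go to s2
s2 | 11[_]01000   read _ → write 0, move R, go to s3
s3 | 110[0]1000   read 0 → write _, move L, go to s1
s1 | 11[0]_1000   read 0 → write 1, move L, go to s2
s2 | 1[1]1_1000   read 1 → write _, move R, go to s3
s3 | 1_[1]_1000   read 1 → write 1, move R, go to s3
s3 | 1_1[_]1000   read _ → write 1, move R, go to s2
s2 | 1_11[1]000   read 1 → write _, move R, go to s3
s3 | 1_11_[0]00   read 0 → write _, move L, go to s1
s1 | 1_11[_]_00   read _ → write 1, move R, go to s2
s2 | 1_111[_]00   read _ → write 0, move R, go to s3
s3 | 1_1110[0]0   read 0 → write _, move L, go to s1
s1 | 1_111[0]_0   read 0 → write 1, move L, go to s2
s2 | 1_11[1]1_0   read 1 → write _, move R, go to s3
s3 | 1_11_[1]_0   read 1 → write 1, move R, go to s3
s3 | 1_11_1[_]0   read _ → write 1, move R, go to s2
s2 | 1_11_11[0]   read 0 → write 0, move L, go to s0
s0 | 1_11_1[1]0   read 1 → write 0, move R, go to s0
s0 | 1_11_10[0]   read 0 → write 1, move L, go to s3
s3 | 1_11_1[0]1   read 0 → write _, move L, go to s1
s1 | 1_11_[1]_1
Cell -1 holds 1 when M halts.

1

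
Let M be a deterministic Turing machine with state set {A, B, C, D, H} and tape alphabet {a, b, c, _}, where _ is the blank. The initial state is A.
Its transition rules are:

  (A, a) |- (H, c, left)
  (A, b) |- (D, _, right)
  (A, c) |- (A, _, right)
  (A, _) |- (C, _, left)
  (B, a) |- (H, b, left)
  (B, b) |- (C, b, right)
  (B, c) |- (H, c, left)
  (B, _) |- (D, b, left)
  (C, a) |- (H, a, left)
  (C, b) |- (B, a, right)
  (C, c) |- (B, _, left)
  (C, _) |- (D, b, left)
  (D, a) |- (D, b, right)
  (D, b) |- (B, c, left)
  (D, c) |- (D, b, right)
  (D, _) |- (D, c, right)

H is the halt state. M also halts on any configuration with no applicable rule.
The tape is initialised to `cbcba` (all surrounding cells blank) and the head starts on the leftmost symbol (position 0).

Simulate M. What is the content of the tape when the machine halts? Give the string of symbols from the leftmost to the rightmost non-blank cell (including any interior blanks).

state=A head=0 tape=_[c]bcba   (A,c)→(A,_,right)
state=A head=1 tape=__[b]cba   (A,b)→(D,_,right)
state=D head=2 tape=___[c]ba   (D,c)→(D,b,right)
state=D head=3 tape=___b[b]a   (D,b)→(B,c,left)
state=B head=2 tape=___[b]ca   (B,b)→(C,b,right)
state=C head=3 tape=___b[c]a   (C,c)→(B,_,left)
state=B head=2 tape=___[b]_a   (B,b)→(C,b,right)
state=C head=3 tape=___b[_]a   (C,_)→(D,b,left)
state=D head=2 tape=___[b]ba   (D,b)→(B,c,left)
state=B head=1 tape=__[_]cba   (B,_)→(D,b,left)
state=D head=0 tape=_[_]bcba   (D,_)→(D,c,right)
state=D head=1 tape=_c[b]cba   (D,b)→(B,c,left)
state=B head=0 tape=_[c]ccba   (B,c)→(H,c,left)
state=H head=-1 tape=[_]cccba
The non-blank tape span at halt is cccba.

cccba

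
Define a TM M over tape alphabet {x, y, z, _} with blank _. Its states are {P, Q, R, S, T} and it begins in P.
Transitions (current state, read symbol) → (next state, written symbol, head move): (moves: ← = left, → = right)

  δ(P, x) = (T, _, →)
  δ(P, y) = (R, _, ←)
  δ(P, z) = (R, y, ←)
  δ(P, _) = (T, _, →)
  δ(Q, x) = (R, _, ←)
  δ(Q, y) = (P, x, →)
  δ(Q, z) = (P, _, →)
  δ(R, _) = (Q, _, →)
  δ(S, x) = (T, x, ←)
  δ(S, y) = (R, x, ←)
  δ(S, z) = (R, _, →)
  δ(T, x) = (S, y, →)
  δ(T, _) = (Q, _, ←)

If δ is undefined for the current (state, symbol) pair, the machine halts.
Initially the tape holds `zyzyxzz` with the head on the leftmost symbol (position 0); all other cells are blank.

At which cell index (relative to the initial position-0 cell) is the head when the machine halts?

0

state=P head=0 tape=_[z]yzyxzz   (P,z)→(R,y,←)
state=R head=-1 tape=[_]yyzyxzz   (R,_)→(Q,_,→)
state=Q head=0 tape=_[y]yzyxzz   (Q,y)→(P,x,→)
state=P head=1 tape=_x[y]zyxzz   (P,y)→(R,_,←)
state=R head=0 tape=_[x]_zyxzz
At halt the head is at cell 0.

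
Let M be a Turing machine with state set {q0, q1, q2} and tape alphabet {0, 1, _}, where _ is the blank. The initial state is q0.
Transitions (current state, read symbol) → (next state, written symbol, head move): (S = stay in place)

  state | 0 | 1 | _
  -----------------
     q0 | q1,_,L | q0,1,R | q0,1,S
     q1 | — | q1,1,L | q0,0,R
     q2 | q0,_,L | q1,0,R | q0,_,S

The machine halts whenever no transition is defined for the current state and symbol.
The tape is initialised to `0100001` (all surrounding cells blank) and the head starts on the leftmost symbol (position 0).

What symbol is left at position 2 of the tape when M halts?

state=q0 head=0 tape=_[0]100001   (q0,0)→(q1,_,L)
state=q1 head=-1 tape=[_]_100001   (q1,_)→(q0,0,R)
state=q0 head=0 tape=0[_]100001   (q0,_)→(q0,1,S)
state=q0 head=0 tape=0[1]100001   (q0,1)→(q0,1,R)
state=q0 head=1 tape=01[1]00001   (q0,1)→(q0,1,R)
state=q0 head=2 tape=011[0]0001   (q0,0)→(q1,_,L)
state=q1 head=1 tape=01[1]_0001   (q1,1)→(q1,1,L)
state=q1 head=0 tape=0[1]1_0001   (q1,1)→(q1,1,L)
state=q1 head=-1 tape=[0]11_0001
Cell 2 holds _ when M halts.

_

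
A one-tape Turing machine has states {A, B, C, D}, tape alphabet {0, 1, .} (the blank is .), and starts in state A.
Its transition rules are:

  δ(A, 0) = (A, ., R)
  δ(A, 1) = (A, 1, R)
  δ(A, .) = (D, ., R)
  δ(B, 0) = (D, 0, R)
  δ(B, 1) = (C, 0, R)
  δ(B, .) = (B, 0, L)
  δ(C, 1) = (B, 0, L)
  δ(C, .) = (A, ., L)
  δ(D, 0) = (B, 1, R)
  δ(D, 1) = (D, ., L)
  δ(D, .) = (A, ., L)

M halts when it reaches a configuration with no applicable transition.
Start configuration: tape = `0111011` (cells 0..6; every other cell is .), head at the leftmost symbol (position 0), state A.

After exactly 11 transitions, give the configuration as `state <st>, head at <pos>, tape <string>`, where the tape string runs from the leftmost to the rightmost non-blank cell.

state A, head at 7, tape 111.11

state=A head=0 tape=[0]111011..   (A,0)→(A,.,R)
state=A head=1 tape=.[1]11011..   (A,1)→(A,1,R)
state=A head=2 tape=.1[1]1011..   (A,1)→(A,1,R)
state=A head=3 tape=.11[1]011..   (A,1)→(A,1,R)
state=A head=4 tape=.111[0]11..   (A,0)→(A,.,R)
state=A head=5 tape=.111.[1]1..   (A,1)→(A,1,R)
state=A head=6 tape=.111.1[1]..   (A,1)→(A,1,R)
state=A head=7 tape=.111.11[.].   (A,.)→(D,.,R)
state=D head=8 tape=.111.11.[.]   (D,.)→(A,.,L)
state=A head=7 tape=.111.11[.].   (A,.)→(D,.,R)
state=D head=8 tape=.111.11.[.]   (D,.)→(A,.,L)
state=A head=7 tape=.111.11[.].
After 11 steps: state A, head at 7, tape 111.11.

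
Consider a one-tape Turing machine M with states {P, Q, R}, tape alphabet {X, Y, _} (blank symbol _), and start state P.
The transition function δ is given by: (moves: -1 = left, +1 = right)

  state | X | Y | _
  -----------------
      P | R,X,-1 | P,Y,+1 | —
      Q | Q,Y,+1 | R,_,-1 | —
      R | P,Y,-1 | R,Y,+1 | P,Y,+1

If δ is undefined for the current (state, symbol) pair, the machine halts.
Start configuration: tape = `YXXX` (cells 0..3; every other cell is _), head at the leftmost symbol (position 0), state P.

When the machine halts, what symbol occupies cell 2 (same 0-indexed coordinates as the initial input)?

state=P head=0 tape=[Y]XXX_   (P,Y)→(P,Y,+1)
state=P head=1 tape=Y[X]XX_   (P,X)→(R,X,-1)
state=R head=0 tape=[Y]XXX_   (R,Y)→(R,Y,+1)
state=R head=1 tape=Y[X]XX_   (R,X)→(P,Y,-1)
state=P head=0 tape=[Y]YXX_   (P,Y)→(P,Y,+1)
state=P head=1 tape=Y[Y]XX_   (P,Y)→(P,Y,+1)
state=P head=2 tape=YY[X]X_   (P,X)→(R,X,-1)
state=R head=1 tape=Y[Y]XX_   (R,Y)→(R,Y,+1)
state=R head=2 tape=YY[X]X_   (R,X)→(P,Y,-1)
state=P head=1 tape=Y[Y]YX_   (P,Y)→(P,Y,+1)
state=P head=2 tape=YY[Y]X_   (P,Y)→(P,Y,+1)
state=P head=3 tape=YYY[X]_   (P,X)→(R,X,-1)
state=R head=2 tape=YY[Y]X_   (R,Y)→(R,Y,+1)
state=R head=3 tape=YYY[X]_   (R,X)→(P,Y,-1)
state=P head=2 tape=YY[Y]Y_   (P,Y)→(P,Y,+1)
state=P head=3 tape=YYY[Y]_   (P,Y)→(P,Y,+1)
state=P head=4 tape=YYYY[_]
Cell 2 holds Y when M halts.

Y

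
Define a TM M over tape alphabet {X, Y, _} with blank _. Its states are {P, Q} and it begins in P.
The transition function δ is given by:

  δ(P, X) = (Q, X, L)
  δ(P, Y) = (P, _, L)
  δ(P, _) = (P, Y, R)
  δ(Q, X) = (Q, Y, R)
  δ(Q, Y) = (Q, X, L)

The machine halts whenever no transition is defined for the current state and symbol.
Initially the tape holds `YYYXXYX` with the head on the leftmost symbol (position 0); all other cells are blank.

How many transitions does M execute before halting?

P | ____[Y]YYXXYX   read Y → write _, move L, go to P
P | ___[_]_YYXXYX   read _ → write Y, move R, go to P
P | ___Y[_]YYXXYX   read _ → write Y, move R, go to P
P | ___YY[Y]YXXYX   read Y → write _, move L, go to P
P | ___Y[Y]_YXXYX   read Y → write _, move L, go to P
P | ___[Y]__YXXYX   read Y → write _, move L, go to P
P | __[_]___YXXYX   read _ → write Y, move R, go to P
P | __Y[_]__YXXYX   read _ → write Y, move R, go to P
P | __YY[_]_YXXYX   read _ → write Y, move R, go to P
P | __YYY[_]YXXYX   read _ → write Y, move R, go to P
P | __YYYY[Y]XXYX   read Y → write _, move L, go to P
P | __YYY[Y]_XXYX   read Y → write _, move L, go to P
P | __YY[Y]__XXYX   read Y → write _, move L, go to P
P | __Y[Y]___XXYX   read Y → write _, move L, go to P
P | __[Y]____XXYX   read Y → write _, move L, go to P
P | _[_]_____XXYX   read _ → write Y, move R, go to P
P | _Y[_]____XXYX   read _ → write Y, move R, go to P
P | _YY[_]___XXYX   read _ → write Y, move R, go to P
P | _YYY[_]__XXYX   read _ → write Y, move R, go to P
P | _YYYY[_]_XXYX   read _ → write Y, move R, go to P
P | _YYYYY[_]XXYX   read _ → write Y, move R, go to P
P | _YYYYYY[X]XYX   read X → write X, move L, go to Q
Q | _YYYYY[Y]XXYX   read Y → write X, move L, go to Q
Q | _YYYY[Y]XXXYX   read Y → write X, move L, go to Q
Q | _YYY[Y]XXXXYX   read Y → write X, move L, go to Q
Q | _YY[Y]XXXXXYX   read Y → write X, move L, go to Q
Q | _Y[Y]XXXXXXYX   read Y → write X, move L, go to Q
Q | _[Y]XXXXXXXYX   read Y → write X, move L, go to Q
Q | [_]XXXXXXXXYX
M halts after 28 transitions.

28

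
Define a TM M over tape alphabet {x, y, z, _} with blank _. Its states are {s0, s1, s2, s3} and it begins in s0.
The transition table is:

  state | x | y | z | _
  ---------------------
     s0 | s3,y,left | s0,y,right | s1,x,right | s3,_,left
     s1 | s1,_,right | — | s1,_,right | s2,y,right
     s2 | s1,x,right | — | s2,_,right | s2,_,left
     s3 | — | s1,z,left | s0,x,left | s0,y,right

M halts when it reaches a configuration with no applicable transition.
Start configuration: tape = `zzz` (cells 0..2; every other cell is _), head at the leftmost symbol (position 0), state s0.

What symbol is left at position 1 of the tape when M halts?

state=s0 head=0 tape=[z]zz__   (s0,z)→(s1,x,right)
state=s1 head=1 tape=x[z]z__   (s1,z)→(s1,_,right)
state=s1 head=2 tape=x_[z]__   (s1,z)→(s1,_,right)
state=s1 head=3 tape=x__[_]_   (s1,_)→(s2,y,right)
state=s2 head=4 tape=x__y[_]   (s2,_)→(s2,_,left)
state=s2 head=3 tape=x__[y]_
Cell 1 holds _ when M halts.

_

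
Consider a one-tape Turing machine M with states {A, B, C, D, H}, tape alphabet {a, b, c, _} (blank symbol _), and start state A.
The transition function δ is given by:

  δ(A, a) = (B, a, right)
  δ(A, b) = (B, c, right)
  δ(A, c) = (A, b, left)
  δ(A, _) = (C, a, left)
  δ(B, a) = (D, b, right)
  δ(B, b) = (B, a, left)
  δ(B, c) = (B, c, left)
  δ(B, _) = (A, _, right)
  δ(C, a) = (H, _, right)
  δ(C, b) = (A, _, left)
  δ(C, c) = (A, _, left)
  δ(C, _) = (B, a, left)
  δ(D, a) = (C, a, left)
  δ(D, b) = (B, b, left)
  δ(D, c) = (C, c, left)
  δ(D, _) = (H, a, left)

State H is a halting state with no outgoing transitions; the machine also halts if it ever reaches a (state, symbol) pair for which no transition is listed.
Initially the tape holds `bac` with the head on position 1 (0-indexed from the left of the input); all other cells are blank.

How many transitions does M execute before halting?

16

A | ___b[a]c   read a → write a, move right, go to B
B | ___ba[c]   read c → write c, move left, go to B
B | ___b[a]c   read a → write b, move right, go to D
D | ___bb[c]   read c → write c, move left, go to C
C | ___b[b]c   read b → write _, move left, go to A
A | ___[b]_c   read b → write c, move right, go to B
B | ___c[_]c   read _ → write _, move right, go to A
A | ___c_[c]   read c → write b, move left, go to A
A | ___c[_]b   read _ → write a, move left, go to C
C | ___[c]ab   read c → write _, move left, go to A
A | __[_]_ab   read _ → write a, move left, go to C
C | _[_]a_ab   read _ → write a, move left, go to B
B | [_]aa_ab   read _ → write _, move right, go to A
A | _[a]a_ab   read a → write a, move right, go to B
B | _a[a]_ab   read a → write b, move right, go to D
D | _ab[_]ab   read _ → write a, move left, go to H
H | _a[b]aab
M halts after 16 transitions.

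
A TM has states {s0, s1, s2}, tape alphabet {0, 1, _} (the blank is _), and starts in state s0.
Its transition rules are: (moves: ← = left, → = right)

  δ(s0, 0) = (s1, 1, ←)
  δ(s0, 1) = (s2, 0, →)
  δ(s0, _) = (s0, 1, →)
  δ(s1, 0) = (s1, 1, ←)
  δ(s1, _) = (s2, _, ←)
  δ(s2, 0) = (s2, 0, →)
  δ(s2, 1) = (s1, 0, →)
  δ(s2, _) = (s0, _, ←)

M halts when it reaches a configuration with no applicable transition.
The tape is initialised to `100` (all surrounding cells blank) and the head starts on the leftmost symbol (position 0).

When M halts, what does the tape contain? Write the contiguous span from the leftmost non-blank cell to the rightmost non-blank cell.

111001

s0 | ___[1]00_   read 1 → write 0, move →, go to s2
s2 | ___0[0]0_   read 0 → write 0, move →, go to s2
s2 | ___00[0]_   read 0 → write 0, move →, go to s2
s2 | ___000[_]   read _ → write _, move ←, go to s0
s0 | ___00[0]_   read 0 → write 1, move ←, go to s1
s1 | ___0[0]1_   read 0 → write 1, move ←, go to s1
s1 | ___[0]11_   read 0 → write 1, move ←, go to s1
s1 | __[_]111_   read _ → write _, move ←, go to s2
s2 | _[_]_111_   read _ → write _, move ←, go to s0
s0 | [_]__111_   read _ → write 1, move →, go to s0
s0 | 1[_]_111_   read _ → write 1, move →, go to s0
s0 | 11[_]111_   read _ → write 1, move →, go to s0
s0 | 111[1]11_   read 1 → write 0, move →, go to s2
s2 | 1110[1]1_   read 1 → write 0, move →, go to s1
s1 | 11100[1]_
The non-blank tape span at halt is 111001.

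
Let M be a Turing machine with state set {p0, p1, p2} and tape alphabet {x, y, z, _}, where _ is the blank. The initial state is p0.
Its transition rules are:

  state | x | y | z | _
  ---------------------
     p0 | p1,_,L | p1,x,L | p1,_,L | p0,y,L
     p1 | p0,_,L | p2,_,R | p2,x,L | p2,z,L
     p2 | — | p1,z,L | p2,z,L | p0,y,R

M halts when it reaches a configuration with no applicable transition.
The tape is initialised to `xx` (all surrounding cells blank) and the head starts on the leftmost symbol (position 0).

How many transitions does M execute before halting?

18

state=p0 head=0 tape=___[x]x   (p0,x)→(p1,_,L)
state=p1 head=-1 tape=__[_]_x   (p1,_)→(p2,z,L)
state=p2 head=-2 tape=_[_]z_x   (p2,_)→(p0,y,R)
state=p0 head=-1 tape=_y[z]_x   (p0,z)→(p1,_,L)
state=p1 head=-2 tape=_[y]__x   (p1,y)→(p2,_,R)
state=p2 head=-1 tape=__[_]_x   (p2,_)→(p0,y,R)
state=p0 head=0 tape=__y[_]x   (p0,_)→(p0,y,L)
state=p0 head=-1 tape=__[y]yx   (p0,y)→(p1,x,L)
state=p1 head=-2 tape=_[_]xyx   (p1,_)→(p2,z,L)
state=p2 head=-3 tape=[_]zxyx   (p2,_)→(p0,y,R)
state=p0 head=-2 tape=y[z]xyx   (p0,z)→(p1,_,L)
state=p1 head=-3 tape=[y]_xyx   (p1,y)→(p2,_,R)
state=p2 head=-2 tape=_[_]xyx   (p2,_)→(p0,y,R)
state=p0 head=-1 tape=_y[x]yx   (p0,x)→(p1,_,L)
state=p1 head=-2 tape=_[y]_yx   (p1,y)→(p2,_,R)
state=p2 head=-1 tape=__[_]yx   (p2,_)→(p0,y,R)
state=p0 head=0 tape=__y[y]x   (p0,y)→(p1,x,L)
state=p1 head=-1 tape=__[y]xx   (p1,y)→(p2,_,R)
state=p2 head=0 tape=___[x]x
M halts after 18 transitions.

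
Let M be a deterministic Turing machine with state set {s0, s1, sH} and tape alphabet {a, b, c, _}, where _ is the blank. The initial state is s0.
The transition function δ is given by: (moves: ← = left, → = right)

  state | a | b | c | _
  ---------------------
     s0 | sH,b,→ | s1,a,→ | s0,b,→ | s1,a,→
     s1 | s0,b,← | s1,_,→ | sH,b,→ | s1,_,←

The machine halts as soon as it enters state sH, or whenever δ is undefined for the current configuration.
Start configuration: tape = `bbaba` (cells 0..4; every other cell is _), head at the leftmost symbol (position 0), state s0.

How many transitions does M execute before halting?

18

s0 | [b]baba_   read b → write a, move →, go to s1
s1 | a[b]aba_   read b → write _, move →, go to s1
s1 | a_[a]ba_   read a → write b, move ←, go to s0
s0 | a[_]bba_   read _ → write a, move →, go to s1
s1 | aa[b]ba_   read b → write _, move →, go to s1
s1 | aa_[b]a_   read b → write _, move →, go to s1
s1 | aa__[a]_   read a → write b, move ←, go to s0
s0 | aa_[_]b_   read _ → write a, move →, go to s1
s1 | aa_a[b]_   read b → write _, move →, go to s1
s1 | aa_a_[_]   read _ → write _, move ←, go to s1
s1 | aa_a[_]_   read _ → write _, move ←, go to s1
s1 | aa_[a]__   read a → write b, move ←, go to s0
s0 | aa[_]b__   read _ → write a, move →, go to s1
s1 | aaa[b]__   read b → write _, move →, go to s1
s1 | aaa_[_]_   read _ → write _, move ←, go to s1
s1 | aaa[_]__   read _ → write _, move ←, go to s1
s1 | aa[a]___   read a → write b, move ←, go to s0
s0 | a[a]b___   read a → write b, move →, go to sH
sH | ab[b]___
M halts after 18 transitions.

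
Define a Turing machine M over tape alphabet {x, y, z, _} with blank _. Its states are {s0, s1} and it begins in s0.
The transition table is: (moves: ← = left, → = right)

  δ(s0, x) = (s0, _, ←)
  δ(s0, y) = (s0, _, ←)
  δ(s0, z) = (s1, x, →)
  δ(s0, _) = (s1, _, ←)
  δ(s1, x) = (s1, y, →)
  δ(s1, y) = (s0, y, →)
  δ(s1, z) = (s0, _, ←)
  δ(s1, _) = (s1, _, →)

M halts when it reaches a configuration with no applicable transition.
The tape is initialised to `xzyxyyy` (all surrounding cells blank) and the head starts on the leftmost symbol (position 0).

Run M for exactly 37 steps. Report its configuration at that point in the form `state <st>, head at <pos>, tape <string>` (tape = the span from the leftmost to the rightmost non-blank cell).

state s0, head at 7, tape y

state=s0 head=0 tape=__[x]zyxyyy_   (s0,x)→(s0,_,←)
state=s0 head=-1 tape=_[_]_zyxyyy_   (s0,_)→(s1,_,←)
state=s1 head=-2 tape=[_]__zyxyyy_   (s1,_)→(s1,_,→)
state=s1 head=-1 tape=_[_]_zyxyyy_   (s1,_)→(s1,_,→)
state=s1 head=0 tape=__[_]zyxyyy_   (s1,_)→(s1,_,→)
state=s1 head=1 tape=___[z]yxyyy_   (s1,z)→(s0,_,←)
state=s0 head=0 tape=__[_]_yxyyy_   (s0,_)→(s1,_,←)
state=s1 head=-1 tape=_[_]__yxyyy_   (s1,_)→(s1,_,→)
state=s1 head=0 tape=__[_]_yxyyy_   (s1,_)→(s1,_,→)
state=s1 head=1 tape=___[_]yxyyy_   (s1,_)→(s1,_,→)
state=s1 head=2 tape=____[y]xyyy_   (s1,y)→(s0,y,→)
state=s0 head=3 tape=____y[x]yyy_   (s0,x)→(s0,_,←)
state=s0 head=2 tape=____[y]_yyy_   (s0,y)→(s0,_,←)
state=s0 head=1 tape=___[_]__yyy_   (s0,_)→(s1,_,←)
state=s1 head=0 tape=__[_]___yyy_   (s1,_)→(s1,_,→)
state=s1 head=1 tape=___[_]__yyy_   (s1,_)→(s1,_,→)
state=s1 head=2 tape=____[_]_yyy_   (s1,_)→(s1,_,→)
state=s1 head=3 tape=_____[_]yyy_   (s1,_)→(s1,_,→)
state=s1 head=4 tape=______[y]yy_   (s1,y)→(s0,y,→)
state=s0 head=5 tape=______y[y]y_   (s0,y)→(s0,_,←)
state=s0 head=4 tape=______[y]_y_   (s0,y)→(s0,_,←)
state=s0 head=3 tape=_____[_]__y_   (s0,_)→(s1,_,←)
state=s1 head=2 tape=____[_]___y_   (s1,_)→(s1,_,→)
state=s1 head=3 tape=_____[_]__y_   (s1,_)→(s1,_,→)
state=s1 head=4 tape=______[_]_y_   (s1,_)→(s1,_,→)
state=s1 head=5 tape=_______[_]y_   (s1,_)→(s1,_,→)
state=s1 head=6 tape=________[y]_   (s1,y)→(s0,y,→)
state=s0 head=7 tape=________y[_]   (s0,_)→(s1,_,←)
state=s1 head=6 tape=________[y]_   (s1,y)→(s0,y,→)
state=s0 head=7 tape=________y[_]   (s0,_)→(s1,_,←)
state=s1 head=6 tape=________[y]_   (s1,y)→(s0,y,→)
state=s0 head=7 tape=________y[_]   (s0,_)→(s1,_,←)
state=s1 head=6 tape=________[y]_   (s1,y)→(s0,y,→)
state=s0 head=7 tape=________y[_]   (s0,_)→(s1,_,←)
state=s1 head=6 tape=________[y]_   (s1,y)→(s0,y,→)
state=s0 head=7 tape=________y[_]   (s0,_)→(s1,_,←)
state=s1 head=6 tape=________[y]_   (s1,y)→(s0,y,→)
state=s0 head=7 tape=________y[_]
After 37 steps: state s0, head at 7, tape y.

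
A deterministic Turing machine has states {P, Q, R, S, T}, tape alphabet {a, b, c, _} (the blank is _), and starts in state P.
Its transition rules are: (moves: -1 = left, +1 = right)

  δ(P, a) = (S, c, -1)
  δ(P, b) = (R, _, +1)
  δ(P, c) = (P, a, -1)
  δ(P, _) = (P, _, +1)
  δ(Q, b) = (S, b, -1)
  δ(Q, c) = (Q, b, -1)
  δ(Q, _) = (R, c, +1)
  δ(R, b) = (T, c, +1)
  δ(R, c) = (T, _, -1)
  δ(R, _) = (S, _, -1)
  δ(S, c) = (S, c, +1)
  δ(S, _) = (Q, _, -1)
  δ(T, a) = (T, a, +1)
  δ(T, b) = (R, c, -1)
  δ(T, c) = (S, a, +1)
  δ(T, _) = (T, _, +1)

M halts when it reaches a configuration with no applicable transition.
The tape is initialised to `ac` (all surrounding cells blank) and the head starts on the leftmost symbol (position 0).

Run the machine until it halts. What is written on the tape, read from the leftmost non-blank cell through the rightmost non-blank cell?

cc_ab

state=P head=0 tape=___[a]c_   (P,a)→(S,c,-1)
state=S head=-1 tape=__[_]cc_   (S,_)→(Q,_,-1)
state=Q head=-2 tape=_[_]_cc_   (Q,_)→(R,c,+1)
state=R head=-1 tape=_c[_]cc_   (R,_)→(S,_,-1)
state=S head=-2 tape=_[c]_cc_   (S,c)→(S,c,+1)
state=S head=-1 tape=_c[_]cc_   (S,_)→(Q,_,-1)
state=Q head=-2 tape=_[c]_cc_   (Q,c)→(Q,b,-1)
state=Q head=-3 tape=[_]b_cc_   (Q,_)→(R,c,+1)
state=R head=-2 tape=c[b]_cc_   (R,b)→(T,c,+1)
state=T head=-1 tape=cc[_]cc_   (T,_)→(T,_,+1)
state=T head=0 tape=cc_[c]c_   (T,c)→(S,a,+1)
state=S head=1 tape=cc_a[c]_   (S,c)→(S,c,+1)
state=S head=2 tape=cc_ac[_]   (S,_)→(Q,_,-1)
state=Q head=1 tape=cc_a[c]_   (Q,c)→(Q,b,-1)
state=Q head=0 tape=cc_[a]b_
The non-blank tape span at halt is cc_ab.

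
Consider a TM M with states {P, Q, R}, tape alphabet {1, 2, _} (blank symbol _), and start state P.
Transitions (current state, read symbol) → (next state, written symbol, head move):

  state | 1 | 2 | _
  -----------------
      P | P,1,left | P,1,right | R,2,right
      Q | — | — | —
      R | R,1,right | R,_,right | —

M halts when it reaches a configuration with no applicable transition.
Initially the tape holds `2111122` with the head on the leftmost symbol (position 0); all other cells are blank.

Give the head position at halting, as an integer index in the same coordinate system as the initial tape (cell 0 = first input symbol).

P | _[2]111122_   read 2 → write 1, move right, go to P
P | _1[1]11122_   read 1 → write 1, move left, go to P
P | _[1]111122_   read 1 → write 1, move left, go to P
P | [_]1111122_   read _ → write 2, move right, go to R
R | 2[1]111122_   read 1 → write 1, move right, go to R
R | 21[1]11122_   read 1 → write 1, move right, go to R
R | 211[1]1122_   read 1 → write 1, move right, go to R
R | 2111[1]122_   read 1 → write 1, move right, go to R
R | 21111[1]22_   read 1 → write 1, move right, go to R
R | 211111[2]2_   read 2 → write _, move right, go to R
R | 211111_[2]_   read 2 → write _, move right, go to R
R | 211111__[_]
At halt the head is at cell 7.

7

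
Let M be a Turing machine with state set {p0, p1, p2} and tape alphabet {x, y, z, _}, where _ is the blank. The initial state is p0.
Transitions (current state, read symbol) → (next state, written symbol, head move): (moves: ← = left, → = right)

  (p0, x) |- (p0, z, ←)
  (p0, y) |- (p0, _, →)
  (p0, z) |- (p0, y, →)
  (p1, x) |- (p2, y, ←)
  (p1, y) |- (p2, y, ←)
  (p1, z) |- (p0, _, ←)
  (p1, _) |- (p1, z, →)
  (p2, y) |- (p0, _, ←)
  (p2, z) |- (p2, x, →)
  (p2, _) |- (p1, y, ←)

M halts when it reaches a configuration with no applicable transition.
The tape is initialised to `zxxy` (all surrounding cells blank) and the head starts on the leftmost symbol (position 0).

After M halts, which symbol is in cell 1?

state=p0 head=0 tape=[z]xxy_   (p0,z)→(p0,y,→)
state=p0 head=1 tape=y[x]xy_   (p0,x)→(p0,z,←)
state=p0 head=0 tape=[y]zxy_   (p0,y)→(p0,_,→)
state=p0 head=1 tape=_[z]xy_   (p0,z)→(p0,y,→)
state=p0 head=2 tape=_y[x]y_   (p0,x)→(p0,z,←)
state=p0 head=1 tape=_[y]zy_   (p0,y)→(p0,_,→)
state=p0 head=2 tape=__[z]y_   (p0,z)→(p0,y,→)
state=p0 head=3 tape=__y[y]_   (p0,y)→(p0,_,→)
state=p0 head=4 tape=__y_[_]
Cell 1 holds _ when M halts.

_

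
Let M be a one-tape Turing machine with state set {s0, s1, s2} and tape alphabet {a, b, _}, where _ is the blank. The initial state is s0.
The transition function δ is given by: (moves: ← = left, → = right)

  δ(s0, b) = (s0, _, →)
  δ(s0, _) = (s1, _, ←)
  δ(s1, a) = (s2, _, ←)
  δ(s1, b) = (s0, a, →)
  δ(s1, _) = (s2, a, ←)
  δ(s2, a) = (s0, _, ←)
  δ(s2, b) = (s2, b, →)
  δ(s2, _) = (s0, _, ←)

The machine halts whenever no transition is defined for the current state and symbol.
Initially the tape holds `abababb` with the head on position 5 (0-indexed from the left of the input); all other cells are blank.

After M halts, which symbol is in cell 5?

_

s0 | ababa[b]b_   read b → write _, move →, go to s0
s0 | ababa_[b]_   read b → write _, move →, go to s0
s0 | ababa__[_]   read _ → write _, move ←, go to s1
s1 | ababa_[_]_   read _ → write a, move ←, go to s2
s2 | ababa[_]a_   read _ → write _, move ←, go to s0
s0 | abab[a]_a_
Cell 5 holds _ when M halts.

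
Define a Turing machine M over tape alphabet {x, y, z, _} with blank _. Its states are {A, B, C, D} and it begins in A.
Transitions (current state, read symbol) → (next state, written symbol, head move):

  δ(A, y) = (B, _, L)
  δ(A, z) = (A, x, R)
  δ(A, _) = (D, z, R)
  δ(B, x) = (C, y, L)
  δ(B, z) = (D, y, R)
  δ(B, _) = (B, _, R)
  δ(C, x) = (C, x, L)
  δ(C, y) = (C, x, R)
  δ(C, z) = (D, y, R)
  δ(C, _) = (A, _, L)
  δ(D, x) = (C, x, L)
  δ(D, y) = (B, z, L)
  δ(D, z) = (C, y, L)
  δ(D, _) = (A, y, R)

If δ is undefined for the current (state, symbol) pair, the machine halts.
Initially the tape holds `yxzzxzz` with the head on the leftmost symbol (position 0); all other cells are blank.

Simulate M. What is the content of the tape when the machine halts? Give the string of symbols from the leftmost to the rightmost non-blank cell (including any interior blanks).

zy_zzxzz

A | _[y]xzzxzz   read y → write _, move L, go to B
B | [_]_xzzxzz   read _ → write _, move R, go to B
B | _[_]xzzxzz   read _ → write _, move R, go to B
B | __[x]zzxzz   read x → write y, move L, go to C
C | _[_]yzzxzz   read _ → write _, move L, go to A
A | [_]_yzzxzz   read _ → write z, move R, go to D
D | z[_]yzzxzz   read _ → write y, move R, go to A
A | zy[y]zzxzz   read y → write _, move L, go to B
B | z[y]_zzxzz
The non-blank tape span at halt is zy_zzxzz.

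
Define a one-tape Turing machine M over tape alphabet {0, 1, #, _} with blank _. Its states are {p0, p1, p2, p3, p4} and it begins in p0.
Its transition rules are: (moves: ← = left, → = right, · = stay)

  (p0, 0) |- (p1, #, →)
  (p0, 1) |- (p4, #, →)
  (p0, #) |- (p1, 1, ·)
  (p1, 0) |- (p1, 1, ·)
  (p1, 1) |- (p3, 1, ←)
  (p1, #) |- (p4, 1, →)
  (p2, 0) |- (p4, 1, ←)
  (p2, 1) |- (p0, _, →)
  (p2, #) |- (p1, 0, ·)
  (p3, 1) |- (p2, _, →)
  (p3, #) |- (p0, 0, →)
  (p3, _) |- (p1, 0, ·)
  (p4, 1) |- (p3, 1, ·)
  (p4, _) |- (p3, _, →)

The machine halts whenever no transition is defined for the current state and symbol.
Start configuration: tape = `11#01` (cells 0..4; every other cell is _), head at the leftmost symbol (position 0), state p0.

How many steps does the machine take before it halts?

state=p0 head=0 tape=[1]1#01_   (p0,1)→(p4,#,→)
state=p4 head=1 tape=#[1]#01_   (p4,1)→(p3,1,·)
state=p3 head=1 tape=#[1]#01_   (p3,1)→(p2,_,→)
state=p2 head=2 tape=#_[#]01_   (p2,#)→(p1,0,·)
state=p1 head=2 tape=#_[0]01_   (p1,0)→(p1,1,·)
state=p1 head=2 tape=#_[1]01_   (p1,1)→(p3,1,←)
state=p3 head=1 tape=#[_]101_   (p3,_)→(p1,0,·)
state=p1 head=1 tape=#[0]101_   (p1,0)→(p1,1,·)
state=p1 head=1 tape=#[1]101_   (p1,1)→(p3,1,←)
state=p3 head=0 tape=[#]1101_   (p3,#)→(p0,0,→)
state=p0 head=1 tape=0[1]101_   (p0,1)→(p4,#,→)
state=p4 head=2 tape=0#[1]01_   (p4,1)→(p3,1,·)
state=p3 head=2 tape=0#[1]01_   (p3,1)→(p2,_,→)
state=p2 head=3 tape=0#_[0]1_   (p2,0)→(p4,1,←)
state=p4 head=2 tape=0#[_]11_   (p4,_)→(p3,_,→)
state=p3 head=3 tape=0#_[1]1_   (p3,1)→(p2,_,→)
state=p2 head=4 tape=0#__[1]_   (p2,1)→(p0,_,→)
state=p0 head=5 tape=0#___[_]
M halts after 17 transitions.

17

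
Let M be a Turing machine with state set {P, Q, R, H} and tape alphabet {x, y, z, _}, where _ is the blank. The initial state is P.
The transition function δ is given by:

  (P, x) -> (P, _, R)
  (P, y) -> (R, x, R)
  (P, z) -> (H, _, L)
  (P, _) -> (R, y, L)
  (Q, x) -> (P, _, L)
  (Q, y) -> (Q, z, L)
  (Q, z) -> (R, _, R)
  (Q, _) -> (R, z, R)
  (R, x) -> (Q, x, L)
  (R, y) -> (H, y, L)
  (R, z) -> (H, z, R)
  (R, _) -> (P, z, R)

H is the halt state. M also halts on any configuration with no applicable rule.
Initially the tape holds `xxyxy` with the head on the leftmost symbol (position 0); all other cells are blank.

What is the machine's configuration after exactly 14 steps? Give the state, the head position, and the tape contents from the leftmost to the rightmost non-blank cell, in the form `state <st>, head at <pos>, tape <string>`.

P | [x]xyxy__   read x → write _, move R, go to P
P | _[x]yxy__   read x → write _, move R, go to P
P | __[y]xy__   read y → write x, move R, go to R
R | __x[x]y__   read x → write x, move L, go to Q
Q | __[x]xy__   read x → write _, move L, go to P
P | _[_]_xy__   read _ → write y, move L, go to R
R | [_]y_xy__   read _ → write z, move R, go to P
P | z[y]_xy__   read y → write x, move R, go to R
R | zx[_]xy__   read _ → write z, move R, go to P
P | zxz[x]y__   read x → write _, move R, go to P
P | zxz_[y]__   read y → write x, move R, go to R
R | zxz_x[_]_   read _ → write z, move R, go to P
P | zxz_xz[_]   read _ → write y, move L, go to R
R | zxz_x[z]y   read z → write z, move R, go to H
H | zxz_xz[y]
After 14 steps: state H, head at 6, tape zxz_xzy.

state H, head at 6, tape zxz_xzy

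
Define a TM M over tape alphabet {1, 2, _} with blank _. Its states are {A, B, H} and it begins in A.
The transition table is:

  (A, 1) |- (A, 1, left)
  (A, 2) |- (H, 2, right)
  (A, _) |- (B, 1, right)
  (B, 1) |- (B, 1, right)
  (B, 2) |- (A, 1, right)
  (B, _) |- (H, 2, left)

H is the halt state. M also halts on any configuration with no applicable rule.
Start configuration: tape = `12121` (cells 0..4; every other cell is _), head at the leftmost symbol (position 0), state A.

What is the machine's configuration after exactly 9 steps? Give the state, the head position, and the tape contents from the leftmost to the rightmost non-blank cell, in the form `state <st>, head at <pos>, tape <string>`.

state=A head=0 tape=__[1]2121   (A,1)→(A,1,left)
state=A head=-1 tape=_[_]12121   (A,_)→(B,1,right)
state=B head=0 tape=_1[1]2121   (B,1)→(B,1,right)
state=B head=1 tape=_11[2]121   (B,2)→(A,1,right)
state=A head=2 tape=_111[1]21   (A,1)→(A,1,left)
state=A head=1 tape=_11[1]121   (A,1)→(A,1,left)
state=A head=0 tape=_1[1]1121   (A,1)→(A,1,left)
state=A head=-1 tape=_[1]11121   (A,1)→(A,1,left)
state=A head=-2 tape=[_]111121   (A,_)→(B,1,right)
state=B head=-1 tape=1[1]11121
After 9 steps: state B, head at -1, tape 1111121.

state B, head at -1, tape 1111121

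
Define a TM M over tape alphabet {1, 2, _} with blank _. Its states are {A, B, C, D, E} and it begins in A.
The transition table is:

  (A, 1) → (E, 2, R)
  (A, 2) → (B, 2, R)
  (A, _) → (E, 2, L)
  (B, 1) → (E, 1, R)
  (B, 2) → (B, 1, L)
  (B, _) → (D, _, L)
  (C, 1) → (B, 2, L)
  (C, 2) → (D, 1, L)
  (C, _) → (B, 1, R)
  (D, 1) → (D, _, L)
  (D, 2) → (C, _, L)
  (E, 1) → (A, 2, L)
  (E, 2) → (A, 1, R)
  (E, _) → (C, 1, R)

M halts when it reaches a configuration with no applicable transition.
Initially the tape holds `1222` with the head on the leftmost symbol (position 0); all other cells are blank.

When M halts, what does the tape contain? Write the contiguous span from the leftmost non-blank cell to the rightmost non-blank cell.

A | __[1]222___   read 1 → write 2, move R, go to E
E | __2[2]22___   read 2 → write 1, move R, go to A
A | __21[2]2___   read 2 → write 2, move R, go to B
B | __212[2]___   read 2 → write 1, move L, go to B
B | __21[2]1___   read 2 → write 1, move L, go to B
B | __2[1]11___   read 1 → write 1, move R, go to E
E | __21[1]1___   read 1 → write 2, move L, go to A
A | __2[1]21___   read 1 → write 2, move R, go to E
E | __22[2]1___   read 2 → write 1, move R, go to A
A | __221[1]___   read 1 → write 2, move R, go to E
E | __2212[_]__   read _ → write 1, move R, go to C
C | __22121[_]_   read _ → write 1, move R, go to B
B | __221211[_]   read _ → write _, move L, go to D
D | __22121[1]_   read 1 → write _, move L, go to D
D | __2212[1]__   read 1 → write _, move L, go to D
D | __221[2]___   read 2 → write _, move L, go to C
C | __22[1]____   read 1 → write 2, move L, go to B
B | __2[2]2____   read 2 → write 1, move L, go to B
B | __[2]12____   read 2 → write 1, move L, go to B
B | _[_]112____   read _ → write _, move L, go to D
D | [_]_112____
The non-blank tape span at halt is 112.

112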